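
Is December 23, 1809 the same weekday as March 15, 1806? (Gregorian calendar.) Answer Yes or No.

Yes

From Mar 15, 1806 to Dec 23, 1809 is 1379 days.
1379 mod 7 = 0, so they are the same weekday.
(Mar 15, 1806 is a Saturday; Dec 23, 1809 is a Saturday.)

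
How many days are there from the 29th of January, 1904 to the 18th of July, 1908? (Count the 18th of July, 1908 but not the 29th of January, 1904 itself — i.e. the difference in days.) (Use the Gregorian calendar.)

1632

Jan 29, 1904 → Jan 29, 1905: 366 days (Feb 29, 1904 is in that span).
Jan 29, 1905 → Jan 29, 1906: 365 days.
Jan 29, 1906 → Jan 29, 1907: 365 days.
Jan 29, 1907 → Jan 29, 1908: 365 days.
Jan 29, 1908 → Feb 29, 1908: 31 days (January has 31).
Feb 29, 1908 → Mar 29, 1908: 29 days (February has 29).
Mar 29, 1908 → Apr 29, 1908: 31 days (March has 31).
Apr 29, 1908 → May 29, 1908: 30 days (April has 30).
May 29, 1908 → Jun 29, 1908: 31 days (May has 31).
Jun 29, 1908 → Jul 18, 1908: 19 days.
Total: 1632 days.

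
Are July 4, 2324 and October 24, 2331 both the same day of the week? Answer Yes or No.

No

From Jul 4, 2324 to Oct 24, 2331 is 2668 days.
2668 mod 7 = 1, so they are different weekdays.
(Jul 4, 2324 is a Friday; Oct 24, 2331 is a Saturday.)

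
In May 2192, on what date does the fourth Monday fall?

May 1, 2192 is a Tuesday.
The first Monday is therefore May 7 (6 days later).
The fourth Monday is 7 + 3×7 = May 28.

May 28, 2192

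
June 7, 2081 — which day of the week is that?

Doomsday rule: the anchor day for the 2000s is Tuesday. For year 81: 81÷12 = 6 r 9, and 9÷4 = 2, so 6+9+2 = 17.
Tuesday + 17 ≡ Friday — that's 2081's doomsday.
In June the doomsday date is Jun 6.
Jun 7 is 1 day after Jun 6; 1 mod 7 = 1, so Friday + 1 = Saturday.

Saturday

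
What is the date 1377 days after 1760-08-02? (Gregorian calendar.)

+365 (one year) → Aug 2, 1761 (1012 left).
+365 (one year) → Aug 2, 1762 (647 left).
+365 (one year) → Aug 2, 1763 (282 left).
Aug has 31 days: +30 → Sep 1, 1763 (252 left).
Sep has 30 days: +30 → Oct 1, 1763 (222 left).
Oct has 31 days: +31 → Nov 1, 1763 (191 left).
Nov has 30 days: +30 → Dec 1, 1763 (161 left).
Dec has 31 days: +31 → Jan 1, 1764 (130 left).
Jan has 31 days: +31 → Feb 1, 1764 (99 left).
Feb has 29 days: +29 → Mar 1, 1764 (70 left).
Mar has 31 days: +31 → Apr 1, 1764 (39 left).
Apr has 30 days: +30 → May 1, 1764 (9 left).
+9 → May 10, 1764.

May 10, 1764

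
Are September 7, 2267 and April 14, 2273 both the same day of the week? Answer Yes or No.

No

From Sep 7, 2267 to Apr 14, 2273 is 2046 days.
2046 mod 7 = 2, so they are different weekdays.
(Sep 7, 2267 is a Saturday; Apr 14, 2273 is a Monday.)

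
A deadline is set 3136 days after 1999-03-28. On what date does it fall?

October 28, 2007

+366 (one year; includes Feb 29, 2000) → Mar 28, 2000 (2770 left).
+365 (one year) → Mar 28, 2001 (2405 left).
+365 (one year) → Mar 28, 2002 (2040 left).
+365 (one year) → Mar 28, 2003 (1675 left).
+366 (one year; includes Feb 29, 2004) → Mar 28, 2004 (1309 left).
+365 (one year) → Mar 28, 2005 (944 left).
+365 (one year) → Mar 28, 2006 (579 left).
+365 (one year) → Mar 28, 2007 (214 left).
Mar has 31 days: +4 → Apr 1, 2007 (210 left).
Apr has 30 days: +30 → May 1, 2007 (180 left).
May has 31 days: +31 → Jun 1, 2007 (149 left).
Jun has 30 days: +30 → Jul 1, 2007 (119 left).
Jul has 31 days: +31 → Aug 1, 2007 (88 left).
Aug has 31 days: +31 → Sep 1, 2007 (57 left).
Sep has 30 days: +30 → Oct 1, 2007 (27 left).
+27 → Oct 28, 2007.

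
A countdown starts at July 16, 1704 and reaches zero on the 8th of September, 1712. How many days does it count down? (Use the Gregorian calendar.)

2976

Jul 16, 1704 → Jul 16, 1705: 365 days.
Jul 16, 1705 → Jul 16, 1706: 365 days.
Jul 16, 1706 → Jul 16, 1707: 365 days.
Jul 16, 1707 → Jul 16, 1708: 366 days (Feb 29, 1708 is in that span).
Jul 16, 1708 → Jul 16, 1709: 365 days.
Jul 16, 1709 → Jul 16, 1710: 365 days.
Jul 16, 1710 → Jul 16, 1711: 365 days.
Jul 16, 1711 → Jul 16, 1712: 366 days (Feb 29, 1712 is in that span).
Jul 16, 1712 → Aug 16, 1712: 31 days (July has 31).
Aug 16, 1712 → Sep 8, 1712: 23 days.
Total: 2976 days.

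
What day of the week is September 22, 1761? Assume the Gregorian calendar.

Tuesday

Doomsday rule: the anchor day for the 1700s is Sunday. For year 61: 61÷12 = 5 r 1, and 1÷4 = 0, so 5+1+0 = 6.
Sunday + 6 ≡ Saturday — that's 1761's doomsday.
In September the doomsday date is Sep 5.
Sep 22 is 17 days after Sep 5; 17 mod 7 = 3, so Saturday + 3 = Tuesday.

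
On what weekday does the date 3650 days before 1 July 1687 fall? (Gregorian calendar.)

First find the weekday of Jul 1, 1687. Doomsday rule: the anchor day for the 1600s is Tuesday. For year 87: 87÷12 = 7 r 3, and 3÷4 = 0, so 7+3+0 = 10.
Tuesday + 10 ≡ Friday — that's 1687's doomsday.
In July the doomsday date is Jul 11.
Jul 1 is 10 days before Jul 11; 10 mod 7 = 3, so Friday − 3 = Tuesday.
3650 mod 7 = 3, so 3650 days before a Tuesday is Tuesday − 3 = Saturday.

Saturday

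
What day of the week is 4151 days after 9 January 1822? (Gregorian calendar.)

Wednesday

First find the weekday of Jan 9, 1822. Doomsday rule: the anchor day for the 1800s is Friday. For year 22: 22÷12 = 1 r 10, and 10÷4 = 2, so 1+10+2 = 13.
Friday + 13 ≡ Thursday — that's 1822's doomsday.
In January the doomsday date is Jan 3 (1822 is not a leap year).
Jan 9 is 6 days after Jan 3; 6 mod 7 = 6, so Thursday + 6 = Wednesday.
4151 mod 7 = 0, so 4151 days after a Wednesday is Wednesday + 0 = Wednesday.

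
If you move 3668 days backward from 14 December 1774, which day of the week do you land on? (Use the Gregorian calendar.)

Wednesday

First find the weekday of Dec 14, 1774. Doomsday rule: the anchor day for the 1700s is Sunday. For year 74: 74÷12 = 6 r 2, and 2÷4 = 0, so 6+2+0 = 8.
Sunday + 8 ≡ Monday — that's 1774's doomsday.
In December the doomsday date is Dec 12.
Dec 14 is 2 days after Dec 12; 2 mod 7 = 2, so Monday + 2 = Wednesday.
3668 mod 7 = 0, so 3668 days before a Wednesday is Wednesday − 0 = Wednesday.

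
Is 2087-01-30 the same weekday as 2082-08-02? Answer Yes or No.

From Aug 2, 2082 to Jan 30, 2087 is 1642 days.
1642 mod 7 = 4, so they are different weekdays.
(Aug 2, 2082 is a Sunday; Jan 30, 2087 is a Thursday.)

No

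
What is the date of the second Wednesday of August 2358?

August 13, 2358

August 1, 2358 is a Friday.
The first Wednesday is therefore August 6 (5 days later).
The second Wednesday is 6 + 1×7 = August 13.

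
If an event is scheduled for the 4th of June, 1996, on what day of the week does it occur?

January 1, 1996 is a Monday.
Jan 1, 1996 → Feb 1, 1996: 31 days (January has 31).
Feb 1, 1996 → Mar 1, 1996: 29 days (February has 29).
Mar 1, 1996 → Apr 1, 1996: 31 days (March has 31).
Apr 1, 1996 → May 1, 1996: 30 days (April has 30).
May 1, 1996 → Jun 1, 1996: 31 days (May has 31).
Jun 1, 1996 → Jun 4, 1996: 3 days.
Total: 155 days.
155 mod 7 = 1, so Monday + 1 = Tuesday.

Tuesday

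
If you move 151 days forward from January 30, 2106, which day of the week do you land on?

Wednesday

First find the weekday of Jan 30, 2106. Doomsday rule: the anchor day for the 2100s is Sunday. For year 06: 6÷12 = 0 r 6, and 6÷4 = 1, so 0+6+1 = 7.
Sunday + 7 ≡ Sunday — that's 2106's doomsday.
In January the doomsday date is Jan 3 (2106 is not a leap year).
Jan 30 is 27 days after Jan 3; 27 mod 7 = 6, so Sunday + 6 = Saturday.
151 mod 7 = 4, so 151 days after a Saturday is Saturday + 4 = Wednesday.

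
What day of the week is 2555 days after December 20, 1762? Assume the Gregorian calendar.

Monday

First find the weekday of Dec 20, 1762. Doomsday rule: the anchor day for the 1700s is Sunday. For year 62: 62÷12 = 5 r 2, and 2÷4 = 0, so 5+2+0 = 7.
Sunday + 7 ≡ Sunday — that's 1762's doomsday.
In December the doomsday date is Dec 12.
Dec 20 is 8 days after Dec 12; 8 mod 7 = 1, so Sunday + 1 = Monday.
2555 mod 7 = 0, so 2555 days after a Monday is Monday + 0 = Monday.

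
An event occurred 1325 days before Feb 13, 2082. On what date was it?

−365 (one year) → Feb 13, 2081 (960 left).
−366 (one year; includes Feb 29, 2080) → Feb 13, 2080 (594 left).
−365 (one year) → Feb 13, 2079 (229 left).
−13 → Jan 31, 2079 (end of Jan, 31 days; 216 left).
−31 → Dec 31, 2078 (end of Dec, 31 days; 185 left).
−31 → Nov 30, 2078 (end of Nov, 30 days; 154 left).
−30 → Oct 31, 2078 (end of Oct, 31 days; 124 left).
−31 → Sep 30, 2078 (end of Sep, 30 days; 93 left).
−30 → Aug 31, 2078 (end of Aug, 31 days; 63 left).
−31 → Jul 31, 2078 (end of Jul, 31 days; 32 left).
−31 → Jun 30, 2078 (end of Jun, 30 days; 1 left).
−1 → Jun 29, 2078.

June 29, 2078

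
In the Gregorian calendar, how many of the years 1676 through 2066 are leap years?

95

Multiples of 4 in [1676,2066]: 98.
Of those, multiples of 100: 4 (not leap unless ÷400).
Multiples of 400: 1.
Leap years = 98 − 4 + 1 = 95.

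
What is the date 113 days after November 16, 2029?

Nov has 30 days: +15 → Dec 1, 2029 (98 left).
Dec has 31 days: +31 → Jan 1, 2030 (67 left).
Jan has 31 days: +31 → Feb 1, 2030 (36 left).
Feb has 28 days: +28 → Mar 1, 2030 (8 left).
+8 → Mar 9, 2030.

March 9, 2030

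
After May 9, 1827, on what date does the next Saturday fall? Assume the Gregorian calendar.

May 12, 1827

May 9, 1827 is a Wednesday.
From Wednesday to the next Saturday is 3 days.
May 9, 1827 + 3 = May 12, 1827.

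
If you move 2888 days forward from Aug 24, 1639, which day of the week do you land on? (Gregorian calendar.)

First find the weekday of Aug 24, 1639. Doomsday rule: the anchor day for the 1600s is Tuesday. For year 39: 39÷12 = 3 r 3, and 3÷4 = 0, so 3+3+0 = 6.
Tuesday + 6 ≡ Monday — that's 1639's doomsday.
In August the doomsday date is Aug 8.
Aug 24 is 16 days after Aug 8; 16 mod 7 = 2, so Monday + 2 = Wednesday.
2888 mod 7 = 4, so 2888 days after a Wednesday is Wednesday + 4 = Sunday.

Sunday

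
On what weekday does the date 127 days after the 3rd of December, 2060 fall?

Saturday

First find the weekday of Dec 3, 2060. Doomsday rule: the anchor day for the 2000s is Tuesday. For year 60: 60÷12 = 5 r 0, and 0÷4 = 0, so 5+0+0 = 5.
Tuesday + 5 ≡ Sunday — that's 2060's doomsday.
In December the doomsday date is Dec 12.
Dec 3 is 9 days before Dec 12; 9 mod 7 = 2, so Sunday − 2 = Friday.
127 mod 7 = 1, so 127 days after a Friday is Friday + 1 = Saturday.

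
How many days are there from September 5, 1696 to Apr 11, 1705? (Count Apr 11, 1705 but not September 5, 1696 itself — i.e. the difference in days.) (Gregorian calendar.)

3139

Sep 5, 1696 → Sep 5, 1697: 365 days.
Sep 5, 1697 → Sep 5, 1698: 365 days.
Sep 5, 1698 → Sep 5, 1699: 365 days.
Sep 5, 1699 → Sep 5, 1700: 365 days.
Sep 5, 1700 → Sep 5, 1701: 365 days.
Sep 5, 1701 → Sep 5, 1702: 365 days.
Sep 5, 1702 → Sep 5, 1703: 365 days.
Sep 5, 1703 → Sep 5, 1704: 366 days (Feb 29, 1704 is in that span).
Sep 5, 1704 → Oct 5, 1704: 30 days (September has 30).
Oct 5, 1704 → Nov 5, 1704: 31 days (October has 31).
Nov 5, 1704 → Dec 5, 1704: 30 days (November has 30).
Dec 5, 1704 → Jan 5, 1705: 31 days (December has 31).
Jan 5, 1705 → Feb 5, 1705: 31 days (January has 31).
Feb 5, 1705 → Mar 5, 1705: 28 days (February has 28).
Mar 5, 1705 → Apr 5, 1705: 31 days (March has 31).
Apr 5, 1705 → Apr 11, 1705: 6 days.
Total: 3139 days.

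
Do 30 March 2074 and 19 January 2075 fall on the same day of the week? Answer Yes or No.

No

From Mar 30, 2074 to Jan 19, 2075 is 295 days.
295 mod 7 = 1, so they are different weekdays.
(Mar 30, 2074 is a Friday; Jan 19, 2075 is a Saturday.)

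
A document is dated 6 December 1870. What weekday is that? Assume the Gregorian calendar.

Tuesday

Doomsday rule: the anchor day for the 1800s is Friday. For year 70: 70÷12 = 5 r 10, and 10÷4 = 2, so 5+10+2 = 17.
Friday + 17 ≡ Monday — that's 1870's doomsday.
In December the doomsday date is Dec 12.
Dec 6 is 6 days before Dec 12; 6 mod 7 = 6, so Monday − 6 = Tuesday.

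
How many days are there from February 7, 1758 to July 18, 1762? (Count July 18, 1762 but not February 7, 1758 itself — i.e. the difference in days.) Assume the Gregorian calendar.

Feb 7, 1758 → Feb 7, 1759: 365 days.
Feb 7, 1759 → Feb 7, 1760: 365 days.
Feb 7, 1760 → Feb 7, 1761: 366 days (Feb 29, 1760 is in that span).
Feb 7, 1761 → Feb 7, 1762: 365 days.
Feb 7, 1762 → Mar 7, 1762: 28 days (February has 28).
Mar 7, 1762 → Apr 7, 1762: 31 days (March has 31).
Apr 7, 1762 → May 7, 1762: 30 days (April has 30).
May 7, 1762 → Jun 7, 1762: 31 days (May has 31).
Jun 7, 1762 → Jul 7, 1762: 30 days (June has 30).
Jul 7, 1762 → Jul 18, 1762: 11 days.
Total: 1622 days.

1622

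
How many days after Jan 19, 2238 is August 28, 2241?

Jan 19, 2238 → Jan 19, 2239: 365 days.
Jan 19, 2239 → Jan 19, 2240: 365 days.
Jan 19, 2240 → Jan 19, 2241: 366 days (Feb 29, 2240 is in that span).
Jan 19, 2241 → Feb 19, 2241: 31 days (January has 31).
Feb 19, 2241 → Mar 19, 2241: 28 days (February has 28).
Mar 19, 2241 → Apr 19, 2241: 31 days (March has 31).
Apr 19, 2241 → May 19, 2241: 30 days (April has 30).
May 19, 2241 → Jun 19, 2241: 31 days (May has 31).
Jun 19, 2241 → Jul 19, 2241: 30 days (June has 30).
Jul 19, 2241 → Aug 19, 2241: 31 days (July has 31).
Aug 19, 2241 → Aug 28, 2241: 9 days.
Total: 1317 days.

1317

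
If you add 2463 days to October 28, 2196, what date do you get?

July 28, 2203

+365 (one year) → Oct 28, 2197 (2098 left).
+365 (one year) → Oct 28, 2198 (1733 left).
+365 (one year) → Oct 28, 2199 (1368 left).
+365 (one year) → Oct 28, 2200 (1003 left).
+365 (one year) → Oct 28, 2201 (638 left).
+365 (one year) → Oct 28, 2202 (273 left).
Oct has 31 days: +4 → Nov 1, 2202 (269 left).
Nov has 30 days: +30 → Dec 1, 2202 (239 left).
Dec has 31 days: +31 → Jan 1, 2203 (208 left).
Jan has 31 days: +31 → Feb 1, 2203 (177 left).
Feb has 28 days: +28 → Mar 1, 2203 (149 left).
Mar has 31 days: +31 → Apr 1, 2203 (118 left).
Apr has 30 days: +30 → May 1, 2203 (88 left).
May has 31 days: +31 → Jun 1, 2203 (57 left).
Jun has 30 days: +30 → Jul 1, 2203 (27 left).
+27 → Jul 28, 2203.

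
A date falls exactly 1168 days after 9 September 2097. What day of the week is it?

Sunday

First find the weekday of Sep 9, 2097. Doomsday rule: the anchor day for the 2000s is Tuesday. For year 97: 97÷12 = 8 r 1, and 1÷4 = 0, so 8+1+0 = 9.
Tuesday + 9 ≡ Thursday — that's 2097's doomsday.
In September the doomsday date is Sep 5.
Sep 9 is 4 days after Sep 5; 4 mod 7 = 4, so Thursday + 4 = Monday.
1168 mod 7 = 6, so 1168 days after a Monday is Monday + 6 = Sunday.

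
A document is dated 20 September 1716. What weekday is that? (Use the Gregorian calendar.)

Doomsday rule: the anchor day for the 1700s is Sunday. For year 16: 16÷12 = 1 r 4, and 4÷4 = 1, so 1+4+1 = 6.
Sunday + 6 ≡ Saturday — that's 1716's doomsday.
In September the doomsday date is Sep 5.
Sep 20 is 15 days after Sep 5; 15 mod 7 = 1, so Saturday + 1 = Sunday.

Sunday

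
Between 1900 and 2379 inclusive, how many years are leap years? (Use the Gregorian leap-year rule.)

116

Multiples of 4 in [1900,2379]: 120.
Of those, multiples of 100: 5 (not leap unless ÷400).
Multiples of 400: 1.
Leap years = 120 − 5 + 1 = 116.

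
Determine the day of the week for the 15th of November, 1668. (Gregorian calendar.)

Thursday

Doomsday rule: the anchor day for the 1600s is Tuesday. For year 68: 68÷12 = 5 r 8, and 8÷4 = 2, so 5+8+2 = 15.
Tuesday + 15 ≡ Wednesday — that's 1668's doomsday.
In November the doomsday date is Nov 7.
Nov 15 is 8 days after Nov 7; 8 mod 7 = 1, so Wednesday + 1 = Thursday.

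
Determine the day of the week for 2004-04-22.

January 1, 2004 is a Thursday.
Jan 1, 2004 → Feb 1, 2004: 31 days (January has 31).
Feb 1, 2004 → Mar 1, 2004: 29 days (February has 29).
Mar 1, 2004 → Apr 1, 2004: 31 days (March has 31).
Apr 1, 2004 → Apr 22, 2004: 21 days.
Total: 112 days.
112 mod 7 = 0, so Thursday + 0 = Thursday.

Thursday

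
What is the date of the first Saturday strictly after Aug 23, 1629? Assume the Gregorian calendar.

Aug 23, 1629 is a Thursday.
From Thursday to the next Saturday is 2 days.
Aug 23, 1629 + 2 = Aug 25, 1629.

August 25, 1629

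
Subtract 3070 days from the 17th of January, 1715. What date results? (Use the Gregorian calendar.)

−365 (one year) → Jan 17, 1714 (2705 left).
−365 (one year) → Jan 17, 1713 (2340 left).
−366 (one year; includes Feb 29, 1712) → Jan 17, 1712 (1974 left).
−365 (one year) → Jan 17, 1711 (1609 left).
−365 (one year) → Jan 17, 1710 (1244 left).
−365 (one year) → Jan 17, 1709 (879 left).
−366 (one year; includes Feb 29, 1708) → Jan 17, 1708 (513 left).
−365 (one year) → Jan 17, 1707 (148 left).
−17 → Dec 31, 1706 (end of Dec, 31 days; 131 left).
−31 → Nov 30, 1706 (end of Nov, 30 days; 100 left).
−30 → Oct 31, 1706 (end of Oct, 31 days; 70 left).
−31 → Sep 30, 1706 (end of Sep, 30 days; 39 left).
−30 → Aug 31, 1706 (end of Aug, 31 days; 9 left).
−9 → Aug 22, 1706.

August 22, 1706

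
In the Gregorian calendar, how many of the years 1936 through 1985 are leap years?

13

Multiples of 4 in [1936,1985]: 13.
Of those, multiples of 100: 0 (not leap unless ÷400).
Multiples of 400: 0.
Leap years = 13 − 0 + 0 = 13.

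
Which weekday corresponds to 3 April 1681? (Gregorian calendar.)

Thursday

Doomsday rule: the anchor day for the 1600s is Tuesday. For year 81: 81÷12 = 6 r 9, and 9÷4 = 2, so 6+9+2 = 17.
Tuesday + 17 ≡ Friday — that's 1681's doomsday.
In April the doomsday date is Apr 4.
Apr 3 is 1 day before Apr 4; 1 mod 7 = 1, so Friday − 1 = Thursday.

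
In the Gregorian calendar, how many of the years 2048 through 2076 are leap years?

Multiples of 4 in [2048,2076]: 8.
Of those, multiples of 100: 0 (not leap unless ÷400).
Multiples of 400: 0.
Leap years = 8 − 0 + 0 = 8.

8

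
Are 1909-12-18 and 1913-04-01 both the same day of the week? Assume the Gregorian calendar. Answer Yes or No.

From Dec 18, 1909 to Apr 1, 1913 is 1200 days.
1200 mod 7 = 3, so they are different weekdays.
(Dec 18, 1909 is a Saturday; Apr 1, 1913 is a Tuesday.)

No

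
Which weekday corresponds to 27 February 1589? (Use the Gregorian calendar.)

Monday

Doomsday rule: the anchor day for the 1500s is Wednesday. For year 89: 89÷12 = 7 r 5, and 5÷4 = 1, so 7+5+1 = 13.
Wednesday + 13 ≡ Tuesday — that's 1589's doomsday.
In February the doomsday date is Feb 28 (1589 is not a leap year).
Feb 27 is 1 day before Feb 28; 1 mod 7 = 1, so Tuesday − 1 = Monday.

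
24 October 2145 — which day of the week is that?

Doomsday rule: the anchor day for the 2100s is Sunday. For year 45: 45÷12 = 3 r 9, and 9÷4 = 2, so 3+9+2 = 14.
Sunday + 14 ≡ Sunday — that's 2145's doomsday.
In October the doomsday date is Oct 10.
Oct 24 is 14 days after Oct 10; 14 mod 7 = 0, so Sunday + 0 = Sunday.

Sunday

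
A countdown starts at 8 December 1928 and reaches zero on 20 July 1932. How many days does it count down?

1320

Dec 8, 1928 → Dec 8, 1929: 365 days.
Dec 8, 1929 → Dec 8, 1930: 365 days.
Dec 8, 1930 → Dec 8, 1931: 365 days.
Dec 8, 1931 → Jan 8, 1932: 31 days (December has 31).
Jan 8, 1932 → Feb 8, 1932: 31 days (January has 31).
Feb 8, 1932 → Mar 8, 1932: 29 days (February has 29).
Mar 8, 1932 → Apr 8, 1932: 31 days (March has 31).
Apr 8, 1932 → May 8, 1932: 30 days (April has 30).
May 8, 1932 → Jun 8, 1932: 31 days (May has 31).
Jun 8, 1932 → Jul 8, 1932: 30 days (June has 30).
Jul 8, 1932 → Jul 20, 1932: 12 days.
Total: 1320 days.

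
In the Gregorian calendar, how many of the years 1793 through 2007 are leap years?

51

Multiples of 4 in [1793,2007]: 53.
Of those, multiples of 100: 3 (not leap unless ÷400).
Multiples of 400: 1.
Leap years = 53 − 3 + 1 = 51.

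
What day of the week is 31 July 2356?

Doomsday rule: the anchor day for the 2300s is Wednesday. For year 56: 56÷12 = 4 r 8, and 8÷4 = 2, so 4+8+2 = 14.
Wednesday + 14 ≡ Wednesday — that's 2356's doomsday.
In July the doomsday date is Jul 11.
Jul 31 is 20 days after Jul 11; 20 mod 7 = 6, so Wednesday + 6 = Tuesday.

Tuesday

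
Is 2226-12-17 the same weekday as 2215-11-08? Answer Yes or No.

No

From Nov 8, 2215 to Dec 17, 2226 is 4057 days.
4057 mod 7 = 4, so they are different weekdays.
(Nov 8, 2215 is a Wednesday; Dec 17, 2226 is a Sunday.)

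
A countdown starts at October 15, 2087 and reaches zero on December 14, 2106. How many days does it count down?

6999

Oct 15, 2087 → Oct 15, 2088: 366 days (Feb 29, 2088 is in that span).
Oct 15, 2088 → Oct 15, 2089: 365 days.
Oct 15, 2089 → Oct 15, 2090: 365 days.
Oct 15, 2090 → Oct 15, 2091: 365 days.
Oct 15, 2091 → Oct 15, 2092: 366 days (Feb 29, 2092 is in that span).
Oct 15, 2092 → Oct 15, 2093: 365 days.
Oct 15, 2093 → Oct 15, 2094: 365 days.
Oct 15, 2094 → Oct 15, 2095: 365 days.
Oct 15, 2095 → Oct 15, 2096: 366 days (Feb 29, 2096 is in that span).
Oct 15, 2096 → Oct 15, 2097: 365 days.
Oct 15, 2097 → Oct 15, 2098: 365 days.
Oct 15, 2098 → Oct 15, 2099: 365 days.
Oct 15, 2099 → Oct 15, 2100: 365 days.
Oct 15, 2100 → Oct 15, 2101: 365 days.
Oct 15, 2101 → Oct 15, 2102: 365 days.
Oct 15, 2102 → Oct 15, 2103: 365 days.
Oct 15, 2103 → Oct 15, 2104: 366 days (Feb 29, 2104 is in that span).
Oct 15, 2104 → Oct 15, 2105: 365 days.
Oct 15, 2105 → Oct 15, 2106: 365 days.
Oct 15, 2106 → Nov 15, 2106: 31 days (October has 31).
Nov 15, 2106 → Dec 14, 2106: 29 days.
Total: 6999 days.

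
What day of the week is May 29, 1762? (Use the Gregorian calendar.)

Saturday

Doomsday rule: the anchor day for the 1700s is Sunday. For year 62: 62÷12 = 5 r 2, and 2÷4 = 0, so 5+2+0 = 7.
Sunday + 7 ≡ Sunday — that's 1762's doomsday.
In May the doomsday date is May 9.
May 29 is 20 days after May 9; 20 mod 7 = 6, so Sunday + 6 = Saturday.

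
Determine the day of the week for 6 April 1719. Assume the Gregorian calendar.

Thursday

Doomsday rule: the anchor day for the 1700s is Sunday. For year 19: 19÷12 = 1 r 7, and 7÷4 = 1, so 1+7+1 = 9.
Sunday + 9 ≡ Tuesday — that's 1719's doomsday.
In April the doomsday date is Apr 4.
Apr 6 is 2 days after Apr 4; 2 mod 7 = 2, so Tuesday + 2 = Thursday.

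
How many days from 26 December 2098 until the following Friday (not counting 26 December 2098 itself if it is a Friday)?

7

Dec 26, 2098 is a Friday.
From Friday to the next Friday is 7 days.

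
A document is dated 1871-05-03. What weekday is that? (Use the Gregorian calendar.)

January 1, 1871 is a Sunday.
Jan 1, 1871 → Feb 1, 1871: 31 days (January has 31).
Feb 1, 1871 → Mar 1, 1871: 28 days (February has 28).
Mar 1, 1871 → Apr 1, 1871: 31 days (March has 31).
Apr 1, 1871 → May 1, 1871: 30 days (April has 30).
May 1, 1871 → May 3, 1871: 2 days.
Total: 122 days.
122 mod 7 = 3, so Sunday + 3 = Wednesday.

Wednesday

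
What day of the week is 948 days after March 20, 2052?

Saturday

Mar 20, 2052 is a Wednesday.
948 mod 7 = 3, so 948 days after a Wednesday is Wednesday + 3 = Saturday.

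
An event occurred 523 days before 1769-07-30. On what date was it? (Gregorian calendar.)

−365 (one year) → Jul 30, 1768 (158 left).
−30 → Jun 30, 1768 (end of Jun, 30 days; 128 left).
−30 → May 31, 1768 (end of May, 31 days; 98 left).
−31 → Apr 30, 1768 (end of Apr, 30 days; 67 left).
−30 → Mar 31, 1768 (end of Mar, 31 days; 37 left).
−31 → Feb 29, 1768 (end of Feb, 29 days; 6 left).
−6 → Feb 23, 1768.

February 23, 1768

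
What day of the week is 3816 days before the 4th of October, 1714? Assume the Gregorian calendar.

First find the weekday of Oct 4, 1714. Doomsday rule: the anchor day for the 1700s is Sunday. For year 14: 14÷12 = 1 r 2, and 2÷4 = 0, so 1+2+0 = 3.
Sunday + 3 ≡ Wednesday — that's 1714's doomsday.
In October the doomsday date is Oct 10.
Oct 4 is 6 days before Oct 10; 6 mod 7 = 6, so Wednesday − 6 = Thursday.
3816 mod 7 = 1, so 3816 days before a Thursday is Thursday − 1 = Wednesday.

Wednesday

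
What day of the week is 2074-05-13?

Sunday

January 1, 2074 is a Monday.
Jan 1, 2074 → Feb 1, 2074: 31 days (January has 31).
Feb 1, 2074 → Mar 1, 2074: 28 days (February has 28).
Mar 1, 2074 → Apr 1, 2074: 31 days (March has 31).
Apr 1, 2074 → May 1, 2074: 30 days (April has 30).
May 1, 2074 → May 13, 2074: 12 days.
Total: 132 days.
132 mod 7 = 6, so Monday + 6 = Sunday.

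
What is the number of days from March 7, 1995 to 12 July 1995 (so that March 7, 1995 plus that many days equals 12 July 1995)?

127

Mar 7, 1995 → Apr 7, 1995: 31 days (March has 31).
Apr 7, 1995 → May 7, 1995: 30 days (April has 30).
May 7, 1995 → Jun 7, 1995: 31 days (May has 31).
Jun 7, 1995 → Jul 7, 1995: 30 days (June has 30).
Jul 7, 1995 → Jul 12, 1995: 5 days.
Total: 127 days.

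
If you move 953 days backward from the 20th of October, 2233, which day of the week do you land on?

First find the weekday of Oct 20, 2233. Doomsday rule: the anchor day for the 2200s is Friday. For year 33: 33÷12 = 2 r 9, and 9÷4 = 2, so 2+9+2 = 13.
Friday + 13 ≡ Thursday — that's 2233's doomsday.
In October the doomsday date is Oct 10.
Oct 20 is 10 days after Oct 10; 10 mod 7 = 3, so Thursday + 3 = Sunday.
953 mod 7 = 1, so 953 days before a Sunday is Sunday − 1 = Saturday.

Saturday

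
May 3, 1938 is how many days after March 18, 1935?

Mar 18, 1935 → Mar 18, 1936: 366 days (Feb 29, 1936 is in that span).
Mar 18, 1936 → Mar 18, 1937: 365 days.
Mar 18, 1937 → Mar 18, 1938: 365 days.
Mar 18, 1938 → Apr 18, 1938: 31 days (March has 31).
Apr 18, 1938 → May 3, 1938: 15 days.
Total: 1142 days.

1142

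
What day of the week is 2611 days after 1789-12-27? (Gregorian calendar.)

Sunday

First find the weekday of Dec 27, 1789. Doomsday rule: the anchor day for the 1700s is Sunday. For year 89: 89÷12 = 7 r 5, and 5÷4 = 1, so 7+5+1 = 13.
Sunday + 13 ≡ Saturday — that's 1789's doomsday.
In December the doomsday date is Dec 12.
Dec 27 is 15 days after Dec 12; 15 mod 7 = 1, so Saturday + 1 = Sunday.
2611 mod 7 = 0, so 2611 days after a Sunday is Sunday + 0 = Sunday.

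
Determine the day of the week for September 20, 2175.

Doomsday rule: the anchor day for the 2100s is Sunday. For year 75: 75÷12 = 6 r 3, and 3÷4 = 0, so 6+3+0 = 9.
Sunday + 9 ≡ Tuesday — that's 2175's doomsday.
In September the doomsday date is Sep 5.
Sep 20 is 15 days after Sep 5; 15 mod 7 = 1, so Tuesday + 1 = Wednesday.

Wednesday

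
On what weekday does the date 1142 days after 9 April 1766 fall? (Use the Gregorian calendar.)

First find the weekday of Apr 9, 1766. Doomsday rule: the anchor day for the 1700s is Sunday. For year 66: 66÷12 = 5 r 6, and 6÷4 = 1, so 5+6+1 = 12.
Sunday + 12 ≡ Friday — that's 1766's doomsday.
In April the doomsday date is Apr 4.
Apr 9 is 5 days after Apr 4; 5 mod 7 = 5, so Friday + 5 = Wednesday.
1142 mod 7 = 1, so 1142 days after a Wednesday is Wednesday + 1 = Thursday.

Thursday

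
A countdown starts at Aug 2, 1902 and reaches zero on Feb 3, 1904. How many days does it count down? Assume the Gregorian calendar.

Aug 2, 1902 → Aug 2, 1903: 365 days.
Aug 2, 1903 → Sep 2, 1903: 31 days (August has 31).
Sep 2, 1903 → Oct 2, 1903: 30 days (September has 30).
Oct 2, 1903 → Nov 2, 1903: 31 days (October has 31).
Nov 2, 1903 → Dec 2, 1903: 30 days (November has 30).
Dec 2, 1903 → Jan 2, 1904: 31 days (December has 31).
Jan 2, 1904 → Feb 2, 1904: 31 days (January has 31).
Feb 2, 1904 → Feb 3, 1904: 1 days.
Total: 550 days.

550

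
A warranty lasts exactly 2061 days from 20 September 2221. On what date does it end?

+365 (one year) → Sep 20, 2222 (1696 left).
+365 (one year) → Sep 20, 2223 (1331 left).
+366 (one year; includes Feb 29, 2224) → Sep 20, 2224 (965 left).
+365 (one year) → Sep 20, 2225 (600 left).
+365 (one year) → Sep 20, 2226 (235 left).
Sep has 30 days: +11 → Oct 1, 2226 (224 left).
Oct has 31 days: +31 → Nov 1, 2226 (193 left).
Nov has 30 days: +30 → Dec 1, 2226 (163 left).
Dec has 31 days: +31 → Jan 1, 2227 (132 left).
Jan has 31 days: +31 → Feb 1, 2227 (101 left).
Feb has 28 days: +28 → Mar 1, 2227 (73 left).
Mar has 31 days: +31 → Apr 1, 2227 (42 left).
Apr has 30 days: +30 → May 1, 2227 (12 left).
+12 → May 13, 2227.

May 13, 2227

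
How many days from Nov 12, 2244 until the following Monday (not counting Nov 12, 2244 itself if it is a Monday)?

Nov 12, 2244 is a Tuesday.
From Tuesday to the next Monday is 6 days.

6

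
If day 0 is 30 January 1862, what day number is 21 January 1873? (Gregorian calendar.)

Jan 30, 1862 → Jan 30, 1863: 365 days.
Jan 30, 1863 → Jan 30, 1864: 365 days.
Jan 30, 1864 → Jan 30, 1865: 366 days (Feb 29, 1864 is in that span).
Jan 30, 1865 → Jan 30, 1866: 365 days.
Jan 30, 1866 → Jan 30, 1867: 365 days.
Jan 30, 1867 → Jan 30, 1868: 365 days.
Jan 30, 1868 → Jan 30, 1869: 366 days (Feb 29, 1868 is in that span).
Jan 30, 1869 → Jan 30, 1870: 365 days.
Jan 30, 1870 → Jan 30, 1871: 365 days.
Jan 30, 1871 → Jan 30, 1872: 365 days.
Jan 30, 1872 → Feb 29, 1872: 30 days (January has 31).
Feb 29, 1872 → Mar 29, 1872: 29 days (February has 29).
Mar 29, 1872 → Apr 29, 1872: 31 days (March has 31).
Apr 29, 1872 → May 29, 1872: 30 days (April has 30).
May 29, 1872 → Jun 29, 1872: 31 days (May has 31).
Jun 29, 1872 → Jul 29, 1872: 30 days (June has 30).
Jul 29, 1872 → Aug 29, 1872: 31 days (July has 31).
Aug 29, 1872 → Sep 29, 1872: 31 days (August has 31).
Sep 29, 1872 → Oct 29, 1872: 30 days (September has 30).
Oct 29, 1872 → Nov 29, 1872: 31 days (October has 31).
Nov 29, 1872 → Dec 29, 1872: 30 days (November has 30).
Dec 29, 1872 → Jan 21, 1873: 23 days.
Total: 4009 days.

4009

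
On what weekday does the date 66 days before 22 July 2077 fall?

Jul 22, 2077 is a Thursday.
66 mod 7 = 3, so 66 days before a Thursday is Thursday − 3 = Monday.

Monday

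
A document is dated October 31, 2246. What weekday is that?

Saturday

Doomsday rule: the anchor day for the 2200s is Friday. For year 46: 46÷12 = 3 r 10, and 10÷4 = 2, so 3+10+2 = 15.
Friday + 15 ≡ Saturday — that's 2246's doomsday.
In October the doomsday date is Oct 10.
Oct 31 is 21 days after Oct 10; 21 mod 7 = 0, so Saturday + 0 = Saturday.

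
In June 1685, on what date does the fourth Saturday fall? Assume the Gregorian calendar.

June 23, 1685

June 1, 1685 is a Friday.
The first Saturday is therefore June 2 (1 days later).
The fourth Saturday is 2 + 3×7 = June 23.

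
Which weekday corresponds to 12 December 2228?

January 1, 2228 is a Tuesday.
Jan 1, 2228 → Feb 1, 2228: 31 days (January has 31).
Feb 1, 2228 → Mar 1, 2228: 29 days (February has 29).
Mar 1, 2228 → Apr 1, 2228: 31 days (March has 31).
Apr 1, 2228 → May 1, 2228: 30 days (April has 30).
May 1, 2228 → Jun 1, 2228: 31 days (May has 31).
Jun 1, 2228 → Jul 1, 2228: 30 days (June has 30).
Jul 1, 2228 → Aug 1, 2228: 31 days (July has 31).
Aug 1, 2228 → Sep 1, 2228: 31 days (August has 31).
Sep 1, 2228 → Oct 1, 2228: 30 days (September has 30).
Oct 1, 2228 → Nov 1, 2228: 31 days (October has 31).
Nov 1, 2228 → Dec 1, 2228: 30 days (November has 30).
Dec 1, 2228 → Dec 12, 2228: 11 days.
Total: 346 days.
346 mod 7 = 3, so Tuesday + 3 = Friday.

Friday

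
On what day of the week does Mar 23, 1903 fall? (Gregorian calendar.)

Monday

January 1, 1903 is a Thursday.
Jan 1, 1903 → Feb 1, 1903: 31 days (January has 31).
Feb 1, 1903 → Mar 1, 1903: 28 days (February has 28).
Mar 1, 1903 → Mar 23, 1903: 22 days.
Total: 81 days.
81 mod 7 = 4, so Thursday + 4 = Monday.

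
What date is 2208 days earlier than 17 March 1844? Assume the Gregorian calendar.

March 1, 1838

−366 (one year; includes Feb 29, 1844) → Mar 17, 1843 (1842 left).
−365 (one year) → Mar 17, 1842 (1477 left).
−365 (one year) → Mar 17, 1841 (1112 left).
−365 (one year) → Mar 17, 1840 (747 left).
−366 (one year; includes Feb 29, 1840) → Mar 17, 1839 (381 left).
−17 → Feb 28, 1839 (end of Feb, 28 days; 364 left).
−28 → Jan 31, 1839 (end of Jan, 31 days; 336 left).
−31 → Dec 31, 1838 (end of Dec, 31 days; 305 left).
−31 → Nov 30, 1838 (end of Nov, 30 days; 274 left).
−30 → Oct 31, 1838 (end of Oct, 31 days; 244 left).
−31 → Sep 30, 1838 (end of Sep, 30 days; 213 left).
−30 → Aug 31, 1838 (end of Aug, 31 days; 183 left).
−31 → Jul 31, 1838 (end of Jul, 31 days; 152 left).
−31 → Jun 30, 1838 (end of Jun, 30 days; 121 left).
−30 → May 31, 1838 (end of May, 31 days; 91 left).
−31 → Apr 30, 1838 (end of Apr, 30 days; 60 left).
−30 → Mar 31, 1838 (end of Mar, 31 days; 30 left).
−30 → Mar 1, 1838.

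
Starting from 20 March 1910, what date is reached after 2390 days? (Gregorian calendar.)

+365 (one year) → Mar 20, 1911 (2025 left).
+366 (one year; includes Feb 29, 1912) → Mar 20, 1912 (1659 left).
+365 (one year) → Mar 20, 1913 (1294 left).
+365 (one year) → Mar 20, 1914 (929 left).
+365 (one year) → Mar 20, 1915 (564 left).
+366 (one year; includes Feb 29, 1916) → Mar 20, 1916 (198 left).
Mar has 31 days: +12 → Apr 1, 1916 (186 left).
Apr has 30 days: +30 → May 1, 1916 (156 left).
May has 31 days: +31 → Jun 1, 1916 (125 left).
Jun has 30 days: +30 → Jul 1, 1916 (95 left).
Jul has 31 days: +31 → Aug 1, 1916 (64 left).
Aug has 31 days: +31 → Sep 1, 1916 (33 left).
Sep has 30 days: +30 → Oct 1, 1916 (3 left).
+3 → Oct 4, 1916.

October 4, 1916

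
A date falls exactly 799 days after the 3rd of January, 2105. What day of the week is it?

Sunday

Jan 3, 2105 is a Saturday.
799 mod 7 = 1, so 799 days after a Saturday is Saturday + 1 = Sunday.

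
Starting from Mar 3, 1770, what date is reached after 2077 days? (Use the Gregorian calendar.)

November 9, 1775

+365 (one year) → Mar 3, 1771 (1712 left).
+366 (one year; includes Feb 29, 1772) → Mar 3, 1772 (1346 left).
+365 (one year) → Mar 3, 1773 (981 left).
+365 (one year) → Mar 3, 1774 (616 left).
+365 (one year) → Mar 3, 1775 (251 left).
Mar has 31 days: +29 → Apr 1, 1775 (222 left).
Apr has 30 days: +30 → May 1, 1775 (192 left).
May has 31 days: +31 → Jun 1, 1775 (161 left).
Jun has 30 days: +30 → Jul 1, 1775 (131 left).
Jul has 31 days: +31 → Aug 1, 1775 (100 left).
Aug has 31 days: +31 → Sep 1, 1775 (69 left).
Sep has 30 days: +30 → Oct 1, 1775 (39 left).
Oct has 31 days: +31 → Nov 1, 1775 (8 left).
+8 → Nov 9, 1775.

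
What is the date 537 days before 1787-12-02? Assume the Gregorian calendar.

−365 (one year) → Dec 2, 1786 (172 left).
−2 → Nov 30, 1786 (end of Nov, 30 days; 170 left).
−30 → Oct 31, 1786 (end of Oct, 31 days; 140 left).
−31 → Sep 30, 1786 (end of Sep, 30 days; 109 left).
−30 → Aug 31, 1786 (end of Aug, 31 days; 79 left).
−31 → Jul 31, 1786 (end of Jul, 31 days; 48 left).
−31 → Jun 30, 1786 (end of Jun, 30 days; 17 left).
−17 → Jun 13, 1786.

June 13, 1786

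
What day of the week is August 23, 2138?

Saturday

Doomsday rule: the anchor day for the 2100s is Sunday. For year 38: 38÷12 = 3 r 2, and 2÷4 = 0, so 3+2+0 = 5.
Sunday + 5 ≡ Friday — that's 2138's doomsday.
In August the doomsday date is Aug 8.
Aug 23 is 15 days after Aug 8; 15 mod 7 = 1, so Friday + 1 = Saturday.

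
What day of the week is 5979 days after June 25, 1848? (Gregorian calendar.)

Jun 25, 1848 is a Sunday.
5979 mod 7 = 1, so 5979 days after a Sunday is Sunday + 1 = Monday.

Monday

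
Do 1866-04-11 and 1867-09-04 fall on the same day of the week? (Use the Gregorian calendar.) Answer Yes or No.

Yes

From Apr 11, 1866 to Sep 4, 1867 is 511 days.
511 mod 7 = 0, so they are the same weekday.
(Apr 11, 1866 is a Wednesday; Sep 4, 1867 is a Wednesday.)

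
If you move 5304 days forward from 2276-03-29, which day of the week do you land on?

Monday

First find the weekday of Mar 29, 2276. Doomsday rule: the anchor day for the 2200s is Friday. For year 76: 76÷12 = 6 r 4, and 4÷4 = 1, so 6+4+1 = 11.
Friday + 11 ≡ Tuesday — that's 2276's doomsday.
In March the doomsday date is Mar 14.
Mar 29 is 15 days after Mar 14; 15 mod 7 = 1, so Tuesday + 1 = Wednesday.
5304 mod 7 = 5, so 5304 days after a Wednesday is Wednesday + 5 = Monday.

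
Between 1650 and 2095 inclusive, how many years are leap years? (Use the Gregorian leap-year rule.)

Multiples of 4 in [1650,2095]: 111.
Of those, multiples of 100: 4 (not leap unless ÷400).
Multiples of 400: 1.
Leap years = 111 − 4 + 1 = 108.

108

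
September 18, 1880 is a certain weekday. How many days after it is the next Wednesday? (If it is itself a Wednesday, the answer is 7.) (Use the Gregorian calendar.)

Sep 18, 1880 is a Saturday.
From Saturday to the next Wednesday is 4 days.

4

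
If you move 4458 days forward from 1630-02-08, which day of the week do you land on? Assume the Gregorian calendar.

Thursday

Feb 8, 1630 is a Friday.
4458 mod 7 = 6, so 4458 days after a Friday is Friday + 6 = Thursday.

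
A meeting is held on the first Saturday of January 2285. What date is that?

January 3, 2285

January 1, 2285 is a Thursday.
The first Saturday is therefore January 3 (2 days later).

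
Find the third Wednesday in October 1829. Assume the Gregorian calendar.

October 1, 1829 is a Thursday.
The first Wednesday is therefore October 7 (6 days later).
The third Wednesday is 7 + 2×7 = October 21.

October 21, 1829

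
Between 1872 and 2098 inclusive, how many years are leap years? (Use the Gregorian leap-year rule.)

56

Multiples of 4 in [1872,2098]: 57.
Of those, multiples of 100: 2 (not leap unless ÷400).
Multiples of 400: 1.
Leap years = 57 − 2 + 1 = 56.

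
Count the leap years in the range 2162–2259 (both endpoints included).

23

Multiples of 4 in [2162,2259]: 24.
Of those, multiples of 100: 1 (not leap unless ÷400).
Multiples of 400: 0.
Leap years = 24 − 1 + 0 = 23.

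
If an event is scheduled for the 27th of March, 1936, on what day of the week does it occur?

Doomsday rule: the anchor day for the 1900s is Wednesday. For year 36: 36÷12 = 3 r 0, and 0÷4 = 0, so 3+0+0 = 3.
Wednesday + 3 ≡ Saturday — that's 1936's doomsday.
In March the doomsday date is Mar 14.
Mar 27 is 13 days after Mar 14; 13 mod 7 = 6, so Saturday + 6 = Friday.

Friday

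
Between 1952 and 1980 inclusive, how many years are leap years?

Multiples of 4 in [1952,1980]: 8.
Of those, multiples of 100: 0 (not leap unless ÷400).
Multiples of 400: 0.
Leap years = 8 − 0 + 0 = 8.

8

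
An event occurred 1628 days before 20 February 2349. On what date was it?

−366 (one year; includes Feb 29, 2348) → Feb 20, 2348 (1262 left).
−365 (one year) → Feb 20, 2347 (897 left).
−365 (one year) → Feb 20, 2346 (532 left).
−365 (one year) → Feb 20, 2345 (167 left).
−20 → Jan 31, 2345 (end of Jan, 31 days; 147 left).
−31 → Dec 31, 2344 (end of Dec, 31 days; 116 left).
−31 → Nov 30, 2344 (end of Nov, 30 days; 85 left).
−30 → Oct 31, 2344 (end of Oct, 31 days; 55 left).
−31 → Sep 30, 2344 (end of Sep, 30 days; 24 left).
−24 → Sep 6, 2344.

September 6, 2344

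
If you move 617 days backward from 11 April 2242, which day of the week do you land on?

Sunday

Apr 11, 2242 is a Monday.
617 mod 7 = 1, so 617 days before a Monday is Monday − 1 = Sunday.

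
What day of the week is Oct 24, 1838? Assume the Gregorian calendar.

Doomsday rule: the anchor day for the 1800s is Friday. For year 38: 38÷12 = 3 r 2, and 2÷4 = 0, so 3+2+0 = 5.
Friday + 5 ≡ Wednesday — that's 1838's doomsday.
In October the doomsday date is Oct 10.
Oct 24 is 14 days after Oct 10; 14 mod 7 = 0, so Wednesday + 0 = Wednesday.

Wednesday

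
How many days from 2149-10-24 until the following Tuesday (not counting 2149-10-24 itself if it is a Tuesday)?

Oct 24, 2149 is a Friday.
From Friday to the next Tuesday is 4 days.

4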